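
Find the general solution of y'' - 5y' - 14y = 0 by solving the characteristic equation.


Characteristic equation: r² - 5r - 14 = 0.
Factor: (r + 2)(r - 7) = 0 ⇒ r = -2, 7 (distinct real).
General solution: y = C₁e^(-2x) + C₂e^(7x).


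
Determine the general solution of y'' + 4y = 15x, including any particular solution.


Homogeneous: r² + 4 = 0 ⇒ r = ±2i, y_h = C₁cos(2x) + C₂sin(2x).
Polynomial forcing; try y_p = Ax + B. Then y_p'' + 4 y_p = 4(Ax + B) = 15x, so B = 0 and A = 15/4.
General solution: y = C₁cos(2x) + C₂sin(2x) + (15/4)x.


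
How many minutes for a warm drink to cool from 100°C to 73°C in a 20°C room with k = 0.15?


From T(t) = T_a + (T₀ - T_a)e^(-kt), set T(t) = 73:
(73 - 20) / (100 - 20) = e^(-0.15t), so t = -ln(0.662)/0.15 ≈ 2.7 minutes.


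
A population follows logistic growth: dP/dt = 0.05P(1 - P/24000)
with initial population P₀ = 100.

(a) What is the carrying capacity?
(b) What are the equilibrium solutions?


Logistic ODE dP/dt = 0.05P(1 - P/24000) has equilibria where dP/dt = 0, i.e. P = 0 or P = 24000.
The coefficient (1 - P/K) = 0 when P = K, identifying K = 24000 as the carrying capacity.
(a) K = 24000; (b) equilibria P = 0 and P = 24000.


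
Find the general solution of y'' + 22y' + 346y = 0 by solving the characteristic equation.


Characteristic equation: r² + 22r + 346 = 0.
Discriminant is negative; roots r = -11 ± 15i (complex conjugate pair).
General solution uses e^(α x)(C₁ cos(β x) + C₂ sin(β x)): y = e^(-11x)(C₁cos(15x) + C₂sin(15x)).


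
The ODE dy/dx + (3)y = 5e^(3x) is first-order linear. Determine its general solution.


P(x) = 3 ⇒ μ = e^(3x).
(μ y)' = 5e^(6x) ⇒ μ y = (5/6)e^(6x) + C.
Divide by μ: y = (5/6)e^(3x) + Ce^(-3x).


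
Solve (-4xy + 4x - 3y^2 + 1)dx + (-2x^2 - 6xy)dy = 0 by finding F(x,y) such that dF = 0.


Check exactness: ∂M/∂y = -4x - 6y and ∂N/∂x = -4x - 6y; equal, so the equation is exact.
Integrate M with respect to x (treating y as constant): ∫M dx = -2x^2y + 2x^2 - 3xy^2 + x + h(y).
Differentiate w.r.t. y and set equal to N: all terms match, so h'(y) = 0 and h is a constant absorbed into C.
General solution: -2x^2y + 2x^2 - 3xy^2 + x = C.


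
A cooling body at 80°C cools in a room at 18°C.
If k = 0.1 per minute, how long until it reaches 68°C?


From T(t) = T_a + (T₀ - T_a)e^(-kt), set T(t) = 68:
(68 - 18) / (80 - 18) = e^(-0.1t), so t = -ln(0.806)/0.1 ≈ 2.2 minutes.


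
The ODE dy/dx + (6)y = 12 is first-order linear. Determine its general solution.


P(x) = 6, Q(x) = 12; integrating factor μ = e^(6x).
(μ y)' = 12e^(6x) ⇒ μ y = 2e^(6x) + C.
Divide by μ: y = 2 + Ce^(-6x).


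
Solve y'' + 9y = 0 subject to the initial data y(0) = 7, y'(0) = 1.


Characteristic roots of r² + 9 = 0 are ±3i, so y = C₁cos(3x) + C₂sin(3x).
Apply y(0) = 7: C₁ = 7. Differentiate and apply y'(0) = 1: 3·C₂ = 1, so C₂ = 1/3.
Particular solution: y = 7cos(3x) + (1/3)sin(3x).


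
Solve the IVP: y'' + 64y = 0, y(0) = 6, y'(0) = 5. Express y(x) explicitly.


Characteristic roots of r² + 64 = 0 are ±8i, so y = C₁cos(8x) + C₂sin(8x).
Apply y(0) = 6: C₁ = 6. Differentiate and apply y'(0) = 5: 8·C₂ = 5, so C₂ = 5/8.
Particular solution: y = 6cos(8x) + (5/8)sin(8x).


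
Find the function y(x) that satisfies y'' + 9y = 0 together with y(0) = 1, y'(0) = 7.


Characteristic roots of r² + 9 = 0 are ±3i, so y = C₁cos(3x) + C₂sin(3x).
Apply y(0) = 1: C₁ = 1. Differentiate and apply y'(0) = 7: 3·C₂ = 7, so C₂ = 7/3.
Particular solution: y = cos(3x) + (7/3)sin(3x).


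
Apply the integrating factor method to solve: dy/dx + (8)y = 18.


P(x) = 8, Q(x) = 18; integrating factor μ = e^(8x).
(μ y)' = 18e^(8x) ⇒ μ y = (9/4)e^(8x) + C.
Divide by μ: y = 9/4 + Ce^(-8x).


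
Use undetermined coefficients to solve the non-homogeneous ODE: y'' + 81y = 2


Homogeneous part: r² + 81 = 0 ⇒ r = ±9i, so y_h = C₁cos(9x) + C₂sin(9x).
Try constant y_p = A; plug in: 81A = 2 ⇒ A = 2/81.
General solution: y = C₁cos(9x) + C₂sin(9x) + 2/81.


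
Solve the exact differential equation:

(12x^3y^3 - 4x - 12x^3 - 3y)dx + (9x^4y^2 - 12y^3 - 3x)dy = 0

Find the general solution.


Check exactness: ∂M/∂y = 36x^3y^2 - 3 and ∂N/∂x = 36x^3y^2 - 3; equal, so the equation is exact.
Integrate M with respect to x (treating y as constant): ∫M dx = 3x^4y^3 - 2x^2 - 3x^4 - 3xy + h(y).
Differentiate w.r.t. y and set equal to N: the x-dependent terms already match, leaving h'(y) = -12y^3. Integrate: h(y) = -3y^4.
So F(x,y) = 3x^4y^3 - 2x^2 - 3y^4 - 3x^4 - 3xy.
General solution: 3x^4y^3 - 2x^2 - 3y^4 - 3x^4 - 3xy = C.


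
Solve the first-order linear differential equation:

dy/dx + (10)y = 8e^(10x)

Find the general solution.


P(x) = 10 ⇒ μ = e^(10x).
(μ y)' = 8e^(20x) ⇒ μ y = (8/20)e^(20x) + C.
Divide by μ: y = (2/5)e^(10x) + Ce^(-10x).


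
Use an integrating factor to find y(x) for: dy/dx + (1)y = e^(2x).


P(x) = 1 ⇒ μ = e^(x).
(μ y)' = e^(3x) ⇒ μ y = e^(3x)/3 + C.
Divide by μ: y = (1/3)e^(2x) + Ce^(-x).


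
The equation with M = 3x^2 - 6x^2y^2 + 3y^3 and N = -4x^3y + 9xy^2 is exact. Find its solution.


Check exactness: ∂M/∂y = -12x^2y + 9y^2 and ∂N/∂x = -12x^2y + 9y^2; equal, so the equation is exact.
Integrate M with respect to x (treating y as constant): ∫M dx = x^3 - 2x^3y^2 + 3xy^3 + h(y).
Differentiate w.r.t. y and set equal to N: all terms match, so h'(y) = 0 and h is a constant absorbed into C.
General solution: x^3 - 2x^3y^2 + 3xy^3 = C.


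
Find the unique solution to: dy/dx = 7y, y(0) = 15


General solution of y' = 7y is y = Ce^(7x).
Apply y(0) = 15: C = 15.
Particular solution: y = 15e^(7x).


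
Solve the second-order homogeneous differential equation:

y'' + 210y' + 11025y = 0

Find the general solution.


Characteristic equation: r² + 210r + 11025 = 0, i.e. (r + 105)² = 0.
Repeated root r = -105; include an x factor for the second linearly independent solution.
General solution: y = (C₁ + C₂x)e^(-105x).


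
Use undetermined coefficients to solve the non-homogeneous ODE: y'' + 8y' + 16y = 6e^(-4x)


Characteristic polynomial (r + 4)² = 0; repeated root r = -4.
y_h = (C₁ + C₂x)e^(-4x). Forcing matches the repeated root (resonance), so try y_p = Ax² e^(-4x).
Substitute and solve for A: 2A = 6, so A = 3.
General solution: y = (C₁ + C₂x + 3x²)e^(-4x).


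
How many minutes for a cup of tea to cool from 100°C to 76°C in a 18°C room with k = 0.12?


From T(t) = T_a + (T₀ - T_a)e^(-kt), set T(t) = 76:
(76 - 18) / (100 - 18) = e^(-0.12t), so t = -ln(0.707)/0.12 ≈ 2.9 minutes.


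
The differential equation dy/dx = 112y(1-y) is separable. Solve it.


Separate: dy/[y(1-y)] = 112 dx.
Partial fractions: 1/[y(1-y)] = 1/y + 1/(1-y).
Integrate: ln|y/(1-y)| = 112x + C₀.
Solve for y: y = 1/(1 + Ce^(-112x)).


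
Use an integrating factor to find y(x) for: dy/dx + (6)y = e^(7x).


P(x) = 6 ⇒ μ = e^(6x).
(μ y)' = e^(13x) ⇒ μ y = e^(13x)/13 + C.
Divide by μ: y = (1/13)e^(7x) + Ce^(-6x).


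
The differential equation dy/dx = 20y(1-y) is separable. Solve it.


Separate: dy/[y(1-y)] = 20 dx.
Partial fractions: 1/[y(1-y)] = 1/y + 1/(1-y).
Integrate: ln|y/(1-y)| = 20x + C₀.
Solve for y: y = 1/(1 + Ce^(-20x)).


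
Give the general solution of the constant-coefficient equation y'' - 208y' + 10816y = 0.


Characteristic equation: r² - 208r + 10816 = 0, i.e. (r - 104)² = 0.
Repeated root r = 104; include an x factor for the second linearly independent solution.
General solution: y = (C₁ + C₂x)e^(104x).


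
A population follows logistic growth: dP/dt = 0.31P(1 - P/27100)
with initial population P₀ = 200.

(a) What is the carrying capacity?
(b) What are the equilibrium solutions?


Logistic ODE dP/dt = 0.31P(1 - P/27100) has equilibria where dP/dt = 0, i.e. P = 0 or P = 27100.
The coefficient (1 - P/K) = 0 when P = K, identifying K = 27100 as the carrying capacity.
(a) K = 27100; (b) equilibria P = 0 and P = 27100.


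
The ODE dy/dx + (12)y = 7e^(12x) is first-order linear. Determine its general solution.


P(x) = 12 ⇒ μ = e^(12x).
(μ y)' = 7e^(24x) ⇒ μ y = (7/24)e^(24x) + C.
Divide by μ: y = (7/24)e^(12x) + Ce^(-12x).


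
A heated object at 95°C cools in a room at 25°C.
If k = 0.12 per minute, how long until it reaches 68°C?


From T(t) = T_a + (T₀ - T_a)e^(-kt), set T(t) = 68:
(68 - 25) / (95 - 25) = e^(-0.12t), so t = -ln(0.614)/0.12 ≈ 4.1 minutes.


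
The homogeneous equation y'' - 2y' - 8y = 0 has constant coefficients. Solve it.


Characteristic equation: r² - 2r - 8 = 0.
Factor: (r + 2)(r - 4) = 0 ⇒ r = -2, 4 (distinct real).
General solution: y = C₁e^(-2x) + C₂e^(4x).


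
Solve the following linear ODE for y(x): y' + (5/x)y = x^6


P(x) = 5/x ⇒ μ = x^5.
(x^5 y)' = x^11 ⇒ x^5 y = x^12/(12) + C.
Solve for y: y = (1/12)x^7 + C/x^5.


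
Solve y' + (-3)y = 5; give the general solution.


P(x) = -3 ⇒ μ = e^(-3x).
(μ y)' = 5e^(-3x) ⇒ μ y = -(5/3)e^(-3x) + C.
Divide by μ: y = -5/3 + Ce^(3x).


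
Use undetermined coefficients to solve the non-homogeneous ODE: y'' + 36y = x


Homogeneous: r² + 36 = 0 ⇒ r = ±6i, y_h = C₁cos(6x) + C₂sin(6x).
Polynomial forcing; try y_p = Ax + B. Then y_p'' + 36 y_p = 36(Ax + B) = x, so B = 0 and A = 1/36.
General solution: y = C₁cos(6x) + C₂sin(6x) + (1/36)x.


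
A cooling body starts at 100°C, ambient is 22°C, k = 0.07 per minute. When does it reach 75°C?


From T(t) = T_a + (T₀ - T_a)e^(-kt), set T(t) = 75:
(75 - 22) / (100 - 22) = e^(-0.07t), so t = -ln(0.679)/0.07 ≈ 5.5 minutes.


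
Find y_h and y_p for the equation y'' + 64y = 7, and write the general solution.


Homogeneous part: r² + 64 = 0 ⇒ r = ±8i, so y_h = C₁cos(8x) + C₂sin(8x).
Try constant y_p = A; plug in: 64A = 7 ⇒ A = 7/64.
General solution: y = C₁cos(8x) + C₂sin(8x) + 7/64.


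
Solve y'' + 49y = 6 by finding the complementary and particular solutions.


Homogeneous part: r² + 49 = 0 ⇒ r = ±7i, so y_h = C₁cos(7x) + C₂sin(7x).
Try constant y_p = A; plug in: 49A = 6 ⇒ A = 6/49.
General solution: y = C₁cos(7x) + C₂sin(7x) + 6/49.


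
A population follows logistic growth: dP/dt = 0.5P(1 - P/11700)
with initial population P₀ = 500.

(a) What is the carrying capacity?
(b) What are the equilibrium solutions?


Logistic ODE dP/dt = 0.5P(1 - P/11700) has equilibria where dP/dt = 0, i.e. P = 0 or P = 11700.
The coefficient (1 - P/K) = 0 when P = K, identifying K = 11700 as the carrying capacity.
(a) K = 11700; (b) equilibria P = 0 and P = 11700.


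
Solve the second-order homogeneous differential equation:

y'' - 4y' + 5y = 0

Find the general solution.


Characteristic equation: r² - 4r + 5 = 0.
Discriminant is negative; roots r = 2 ± 1i (complex conjugate pair).
General solution uses e^(α x)(C₁ cos(β x) + C₂ sin(β x)): y = e^(2x)(C₁cos(x) + C₂sin(x)).


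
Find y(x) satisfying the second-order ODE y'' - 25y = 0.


Characteristic equation: r² - 25 = 0.
Factor: (r - 5)(r + 5) = 0 ⇒ r = 5, -5 (distinct real).
General solution: y = C₁e^(5x) + C₂e^(-5x).


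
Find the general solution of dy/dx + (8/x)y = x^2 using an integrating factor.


P(x) = 8/x ⇒ μ = x^8.
(x^8 y)' = x^10 ⇒ x^8 y = x^11/(11) + C.
Solve for y: y = (1/11)x^3 + C/x^8.


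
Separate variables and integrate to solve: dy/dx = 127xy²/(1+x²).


Separate: dy/y² = 127x/(1+x²) dx.
Integrate LHS: ∫ dy/y² = -1/y.
Integrate RHS via u = 1+x²: (127/2)ln(1+x²) + C.
Result: -1/y = (127/2)ln(1+x²) + C.


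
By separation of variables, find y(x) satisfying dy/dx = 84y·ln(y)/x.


Separate: dy/[y ln(y)] = 84 dx/x.
Substitute u = ln(y): du/u = 84 dx/x.
Integrate: ln|ln(y)| = 84ln|x| + C₀, hence ln(y) = C·x^84.


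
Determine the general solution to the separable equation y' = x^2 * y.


Separate variables: dy/y = x^2 dx.
Integrate: ln|y| = (1/3)x^3 + C₀.
Exponentiate: y = Ce^((1/3)x^3).


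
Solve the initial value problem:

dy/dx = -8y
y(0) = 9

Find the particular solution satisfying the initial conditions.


General solution of y' = -8y is y = Ce^(-8x).
Apply y(0) = 9: C = 9.
Particular solution: y = 9e^(-8x).


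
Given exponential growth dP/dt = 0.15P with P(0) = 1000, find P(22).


The ODE dP/dt = 0.15P has solution P(t) = P(0)e^(0.15t).
Substitute P(0) = 1000 and t = 22: P(22) = 1000 e^(3.30) ≈ 27113.


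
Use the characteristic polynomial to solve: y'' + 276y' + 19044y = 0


Characteristic equation: r² + 276r + 19044 = 0, i.e. (r + 138)² = 0.
Repeated root r = -138; include an x factor for the second linearly independent solution.
General solution: y = (C₁ + C₂x)e^(-138x).


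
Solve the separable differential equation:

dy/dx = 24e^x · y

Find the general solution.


Separate variables: dy/y = 24e^x dx.
Integrate: ln|y| = 24e^x + C₀.
Exponentiate: y = Ce^(24e^x).


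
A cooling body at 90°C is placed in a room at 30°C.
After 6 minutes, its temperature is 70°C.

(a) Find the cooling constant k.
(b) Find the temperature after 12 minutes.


Newton's law: T(t) = T_a + (T₀ - T_a)e^(-kt).
(a) Use T(6) = 70: (70 - 30)/(90 - 30) = e^(-k·6), so k = -ln(0.667)/6 ≈ 0.0676.
(b) Apply k to t = 12: T(12) = 30 + (60)e^(-0.811) ≈ 56.7°C.


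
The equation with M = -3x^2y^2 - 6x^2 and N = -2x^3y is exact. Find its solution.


Check exactness: ∂M/∂y = -6x^2y and ∂N/∂x = -6x^2y; equal, so the equation is exact.
Integrate M with respect to x (treating y as constant): ∫M dx = -x^3y^2 - 2x^3 + h(y).
Differentiate w.r.t. y and set equal to N: all terms match, so h'(y) = 0 and h is a constant absorbed into C.
General solution: -x^3y^2 - 2x^3 = C.


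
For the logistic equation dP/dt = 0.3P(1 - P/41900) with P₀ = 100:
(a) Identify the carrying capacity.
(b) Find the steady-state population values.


Logistic ODE dP/dt = 0.3P(1 - P/41900) has equilibria where dP/dt = 0, i.e. P = 0 or P = 41900.
The coefficient (1 - P/K) = 0 when P = K, identifying K = 41900 as the carrying capacity.
(a) K = 41900; (b) equilibria P = 0 and P = 41900.


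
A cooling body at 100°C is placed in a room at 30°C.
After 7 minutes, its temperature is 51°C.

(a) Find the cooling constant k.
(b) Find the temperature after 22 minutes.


Newton's law: T(t) = T_a + (T₀ - T_a)e^(-kt).
(a) Use T(7) = 51: (51 - 30)/(100 - 30) = e^(-k·7), so k = -ln(0.300)/7 ≈ 0.1720.
(b) Apply k to t = 22: T(22) = 30 + (70)e^(-3.784) ≈ 31.6°C.


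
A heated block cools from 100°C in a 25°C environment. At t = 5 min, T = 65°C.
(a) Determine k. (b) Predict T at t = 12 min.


Newton's law: T(t) = T_a + (T₀ - T_a)e^(-kt).
(a) Use T(5) = 65: (65 - 25)/(100 - 25) = e^(-k·5), so k = -ln(0.533)/5 ≈ 0.1257.
(b) Apply k to t = 12: T(12) = 25 + (75)e^(-1.509) ≈ 41.6°C.


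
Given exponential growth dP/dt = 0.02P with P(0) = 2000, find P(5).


The ODE dP/dt = 0.02P has solution P(t) = P(0)e^(0.02t).
Substitute P(0) = 2000 and t = 5: P(5) = 2000 e^(0.10) ≈ 2210.


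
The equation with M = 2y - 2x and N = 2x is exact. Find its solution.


Check exactness: ∂M/∂y = 2 and ∂N/∂x = 2; equal, so the equation is exact.
Integrate M with respect to x (treating y as constant): ∫M dx = 2xy - x^2 + h(y).
Differentiate w.r.t. y and set equal to N: all terms match, so h'(y) = 0 and h is a constant absorbed into C.
General solution: 2xy - x^2 = C.


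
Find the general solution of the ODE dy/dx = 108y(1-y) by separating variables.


Separate: dy/[y(1-y)] = 108 dx.
Partial fractions: 1/[y(1-y)] = 1/y + 1/(1-y).
Integrate: ln|y/(1-y)| = 108x + C₀.
Solve for y: y = 1/(1 + Ce^(-108x)).


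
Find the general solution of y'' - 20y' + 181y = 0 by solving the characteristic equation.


Characteristic equation: r² - 20r + 181 = 0.
Discriminant is negative; roots r = 10 ± 9i (complex conjugate pair).
General solution uses e^(α x)(C₁ cos(β x) + C₂ sin(β x)): y = e^(10x)(C₁cos(9x) + C₂sin(9x)).


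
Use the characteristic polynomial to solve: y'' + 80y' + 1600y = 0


Characteristic equation: r² + 80r + 1600 = 0, i.e. (r + 40)² = 0.
Repeated root r = -40; include an x factor for the second linearly independent solution.
General solution: y = (C₁ + C₂x)e^(-40x).


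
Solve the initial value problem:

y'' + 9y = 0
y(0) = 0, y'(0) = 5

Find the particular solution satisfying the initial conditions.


Characteristic roots of r² + 9 = 0 are ±3i, so y = C₁cos(3x) + C₂sin(3x).
Apply y(0) = 0: C₁ = 0. Differentiate and apply y'(0) = 5: 3·C₂ = 5, so C₂ = 5/3.
Particular solution: y = (5/3)sin(3x).


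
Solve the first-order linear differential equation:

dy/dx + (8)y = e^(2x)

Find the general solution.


P(x) = 8 ⇒ μ = e^(8x).
(μ y)' = e^(10x) ⇒ μ y = e^(10x)/10 + C.
Divide by μ: y = (1/10)e^(2x) + Ce^(-8x).


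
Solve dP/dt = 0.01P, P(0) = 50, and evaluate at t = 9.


The ODE dP/dt = 0.01P has solution P(t) = P(0)e^(0.01t).
Substitute P(0) = 50 and t = 9: P(9) = 50 e^(0.09) ≈ 55.


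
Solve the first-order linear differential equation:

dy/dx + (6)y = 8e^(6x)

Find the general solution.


P(x) = 6 ⇒ μ = e^(6x).
(μ y)' = 8e^(12x) ⇒ μ y = (8/12)e^(12x) + C.
Divide by μ: y = (2/3)e^(6x) + Ce^(-6x).


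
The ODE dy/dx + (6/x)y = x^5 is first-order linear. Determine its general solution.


P(x) = 6/x ⇒ μ = x^6.
(x^6 y)' = x^11 ⇒ x^6 y = x^12/(12) + C.
Solve for y: y = (1/12)x^6 + C/x^6.


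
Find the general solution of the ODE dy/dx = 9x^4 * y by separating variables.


Separate variables: dy/y = 9x^4 dx.
Integrate: ln|y| = (9/5)x^5 + C₀.
Exponentiate: y = Ce^((9/5)x^5).


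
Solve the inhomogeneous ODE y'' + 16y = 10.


Homogeneous part: r² + 16 = 0 ⇒ r = ±4i, so y_h = C₁cos(4x) + C₂sin(4x).
Try constant y_p = A; plug in: 16A = 10 ⇒ A = 5/8.
General solution: y = C₁cos(4x) + C₂sin(4x) + 5/8.


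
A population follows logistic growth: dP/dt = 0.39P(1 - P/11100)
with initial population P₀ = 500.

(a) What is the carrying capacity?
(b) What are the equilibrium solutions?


Logistic ODE dP/dt = 0.39P(1 - P/11100) has equilibria where dP/dt = 0, i.e. P = 0 or P = 11100.
The coefficient (1 - P/K) = 0 when P = K, identifying K = 11100 as the carrying capacity.
(a) K = 11100; (b) equilibria P = 0 and P = 11100.


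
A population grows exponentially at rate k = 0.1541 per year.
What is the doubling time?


Exponential growth: P(t) = P₀ e^(0.1541t). Set P(t)/P₀ = 2: e^(0.1541t) = 2.
Solve: t = ln(2)/0.1541 ≈ 4.50 years.


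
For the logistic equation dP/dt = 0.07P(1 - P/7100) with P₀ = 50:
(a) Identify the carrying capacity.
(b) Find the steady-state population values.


Logistic ODE dP/dt = 0.07P(1 - P/7100) has equilibria where dP/dt = 0, i.e. P = 0 or P = 7100.
The coefficient (1 - P/K) = 0 when P = K, identifying K = 7100 as the carrying capacity.
(a) K = 7100; (b) equilibria P = 0 and P = 7100.


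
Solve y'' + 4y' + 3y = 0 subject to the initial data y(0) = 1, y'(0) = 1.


Characteristic roots of r² + 4r + 3 = 0 are -3, -1.
General solution y = c₁ e^(-3x) + c₂ e^(-x).
Apply y(0) = 1: c₁ + c₂ = 1. Apply y'(0) = 1: -3 c₁ - 1 c₂ = 1.
Solve: c₁ = -1, c₂ = 2.
Particular solution: y = -e^(-3x) + 2e^(-x).


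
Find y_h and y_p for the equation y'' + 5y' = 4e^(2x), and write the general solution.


Characteristic roots of r² + 5r = 0 are 0, -5.
y_h = C₁ + C₂e^(-5x).
Forcing exponent 2 is not a characteristic root; try y_p = Ae^(2x).
Substitute: A·(4 + (5)·2 + (0)) = A·14 = 4, so A = 2/7.
General solution: y = C₁ + C₂e^(-5x) + (2/7)e^(2x).


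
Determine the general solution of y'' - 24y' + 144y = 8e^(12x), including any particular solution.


Characteristic polynomial (r - 12)² = 0; repeated root r = 12.
y_h = (C₁ + C₂x)e^(12x). Forcing matches the repeated root (resonance), so try y_p = Ax² e^(12x).
Substitute and solve for A: 2A = 8, so A = 4.
General solution: y = (C₁ + C₂x + 4x²)e^(12x).


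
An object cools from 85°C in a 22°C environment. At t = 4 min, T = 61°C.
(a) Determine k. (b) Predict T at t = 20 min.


Newton's law: T(t) = T_a + (T₀ - T_a)e^(-kt).
(a) Use T(4) = 61: (61 - 22)/(85 - 22) = e^(-k·4), so k = -ln(0.619)/4 ≈ 0.1199.
(b) Apply k to t = 20: T(20) = 22 + (63)e^(-2.398) ≈ 27.7°C.


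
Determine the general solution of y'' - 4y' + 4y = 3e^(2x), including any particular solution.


Characteristic polynomial (r - 2)² = 0; repeated root r = 2.
y_h = (C₁ + C₂x)e^(2x). Forcing matches the repeated root (resonance), so try y_p = Ax² e^(2x).
Substitute and solve for A: 2A = 3, so A = 3/2.
General solution: y = (C₁ + C₂x + (3/2)x²)e^(2x).


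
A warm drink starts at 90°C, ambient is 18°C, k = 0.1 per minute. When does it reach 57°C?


From T(t) = T_a + (T₀ - T_a)e^(-kt), set T(t) = 57:
(57 - 18) / (90 - 18) = e^(-0.1t), so t = -ln(0.542)/0.1 ≈ 6.1 minutes.


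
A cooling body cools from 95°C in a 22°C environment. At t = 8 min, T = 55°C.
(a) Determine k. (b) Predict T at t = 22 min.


Newton's law: T(t) = T_a + (T₀ - T_a)e^(-kt).
(a) Use T(8) = 55: (55 - 22)/(95 - 22) = e^(-k·8), so k = -ln(0.452)/8 ≈ 0.0992.
(b) Apply k to t = 22: T(22) = 22 + (73)e^(-2.183) ≈ 30.2°C.


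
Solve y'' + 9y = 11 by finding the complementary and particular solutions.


Homogeneous part: r² + 9 = 0 ⇒ r = ±3i, so y_h = C₁cos(3x) + C₂sin(3x).
Try constant y_p = A; plug in: 9A = 11 ⇒ A = 11/9.
General solution: y = C₁cos(3x) + C₂sin(3x) + 11/9.


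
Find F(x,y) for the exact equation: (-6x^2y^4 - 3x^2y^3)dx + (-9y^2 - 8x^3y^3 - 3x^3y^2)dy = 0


Check exactness: ∂M/∂y = -24x^2y^3 - 9x^2y^2 and ∂N/∂x = -24x^2y^3 - 9x^2y^2; equal, so the equation is exact.
Integrate M with respect to x (treating y as constant): ∫M dx = -2x^3y^4 - x^3y^3 + h(y).
Differentiate w.r.t. y and set equal to N: the x-dependent terms already match, leaving h'(y) = -9y^2. Integrate: h(y) = -3y^3.
So F(x,y) = -3y^3 - 2x^3y^4 - x^3y^3.
General solution: -3y^3 - 2x^3y^4 - x^3y^3 = C.


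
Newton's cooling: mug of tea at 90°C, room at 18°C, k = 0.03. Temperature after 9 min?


Newton's law: dT/dt = -k(T - T_a) has solution T(t) = T_a + (T₀ - T_a)e^(-kt).
Plug in T_a = 18, T₀ = 90, k = 0.03, t = 9: T(9) = 18 + (72)e^(-0.27) ≈ 73.0°C.


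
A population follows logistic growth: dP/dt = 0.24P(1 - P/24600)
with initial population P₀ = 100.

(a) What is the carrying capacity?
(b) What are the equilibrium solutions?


Logistic ODE dP/dt = 0.24P(1 - P/24600) has equilibria where dP/dt = 0, i.e. P = 0 or P = 24600.
The coefficient (1 - P/K) = 0 when P = K, identifying K = 24600 as the carrying capacity.
(a) K = 24600; (b) equilibria P = 0 and P = 24600.


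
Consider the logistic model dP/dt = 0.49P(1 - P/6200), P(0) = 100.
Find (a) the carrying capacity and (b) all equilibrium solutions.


Logistic ODE dP/dt = 0.49P(1 - P/6200) has equilibria where dP/dt = 0, i.e. P = 0 or P = 6200.
The coefficient (1 - P/K) = 0 when P = K, identifying K = 6200 as the carrying capacity.
(a) K = 6200; (b) equilibria P = 0 and P = 6200.


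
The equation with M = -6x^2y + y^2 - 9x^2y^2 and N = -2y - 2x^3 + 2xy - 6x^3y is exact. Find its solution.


Check exactness: ∂M/∂y = -6x^2 + 2y - 18x^2y and ∂N/∂x = -6x^2 + 2y - 18x^2y; equal, so the equation is exact.
Integrate M with respect to x (treating y as constant): ∫M dx = -2x^3y + xy^2 - 3x^3y^2 + h(y).
Differentiate w.r.t. y and set equal to N: the x-dependent terms already match, leaving h'(y) = -2y. Integrate: h(y) = -y^2.
So F(x,y) = -y^2 - 2x^3y + xy^2 - 3x^3y^2.
General solution: -y^2 - 2x^3y + xy^2 - 3x^3y^2 = C.


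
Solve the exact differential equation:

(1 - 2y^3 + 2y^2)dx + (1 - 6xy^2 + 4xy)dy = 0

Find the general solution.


Check exactness: ∂M/∂y = -6y^2 + 4y and ∂N/∂x = -6y^2 + 4y; equal, so the equation is exact.
Integrate M with respect to x (treating y as constant): ∫M dx = x - 2xy^3 + 2xy^2 + h(y).
Differentiate w.r.t. y and set equal to N: the x-dependent terms already match, leaving h'(y) = 1. Integrate: h(y) = y.
So F(x,y) = x + y - 2xy^3 + 2xy^2.
General solution: x + y - 2xy^3 + 2xy^2 = C.


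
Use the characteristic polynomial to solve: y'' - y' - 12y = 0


Characteristic equation: r² - r - 12 = 0.
Factor: (r - 4)(r + 3) = 0 ⇒ r = 4, -3 (distinct real).
General solution: y = C₁e^(4x) + C₂e^(-3x).


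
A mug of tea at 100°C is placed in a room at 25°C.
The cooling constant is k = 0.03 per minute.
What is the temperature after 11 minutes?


Newton's law: dT/dt = -k(T - T_a) has solution T(t) = T_a + (T₀ - T_a)e^(-kt).
Plug in T_a = 25, T₀ = 100, k = 0.03, t = 11: T(11) = 25 + (75)e^(-0.33) ≈ 78.9°C.


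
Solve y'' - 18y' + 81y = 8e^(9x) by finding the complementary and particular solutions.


Characteristic polynomial (r - 9)² = 0; repeated root r = 9.
y_h = (C₁ + C₂x)e^(9x). Forcing matches the repeated root (resonance), so try y_p = Ax² e^(9x).
Substitute and solve for A: 2A = 8, so A = 4.
General solution: y = (C₁ + C₂x + 4x²)e^(9x).


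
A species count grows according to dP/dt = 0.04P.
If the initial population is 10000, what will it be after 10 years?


The ODE dP/dt = 0.04P has solution P(t) = P(0)e^(0.04t).
Substitute P(0) = 10000 and t = 10: P(10) = 10000 e^(0.40) ≈ 14918.


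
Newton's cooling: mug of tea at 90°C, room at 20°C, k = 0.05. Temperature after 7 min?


Newton's law: dT/dt = -k(T - T_a) has solution T(t) = T_a + (T₀ - T_a)e^(-kt).
Plug in T_a = 20, T₀ = 90, k = 0.05, t = 7: T(7) = 20 + (70)e^(-0.35) ≈ 69.3°C.


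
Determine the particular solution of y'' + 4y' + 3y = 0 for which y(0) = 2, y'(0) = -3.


Characteristic roots of r² + 4r + 3 = 0 are -1, -3.
General solution y = c₁ e^(-x) + c₂ e^(-3x).
Apply y(0) = 2: c₁ + c₂ = 2. Apply y'(0) = -3: -1 c₁ - 3 c₂ = -3.
Solve: c₁ = 3/2, c₂ = 1/2.
Particular solution: y = (3/2)e^(-x) + (1/2)e^(-3x).


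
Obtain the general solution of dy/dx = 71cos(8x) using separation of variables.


g(y) = 1, so integrate directly: y = ∫ 71cos(8x) dx = (71/8)sin(8x) + C.


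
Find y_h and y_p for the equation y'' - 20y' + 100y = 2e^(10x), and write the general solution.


Characteristic polynomial (r - 10)² = 0; repeated root r = 10.
y_h = (C₁ + C₂x)e^(10x). Forcing matches the repeated root (resonance), so try y_p = Ax² e^(10x).
Substitute and solve for A: 2A = 2, so A = 1.
General solution: y = (C₁ + C₂x + x²)e^(10x).


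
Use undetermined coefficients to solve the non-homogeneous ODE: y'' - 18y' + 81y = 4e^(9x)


Characteristic polynomial (r - 9)² = 0; repeated root r = 9.
y_h = (C₁ + C₂x)e^(9x). Forcing matches the repeated root (resonance), so try y_p = Ax² e^(9x).
Substitute and solve for A: 2A = 4, so A = 2.
General solution: y = (C₁ + C₂x + 2x²)e^(9x).


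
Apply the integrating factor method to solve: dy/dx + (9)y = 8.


P(x) = 9, Q(x) = 8; integrating factor μ = e^(9x).
(μ y)' = 8e^(9x) ⇒ μ y = (8/9)e^(9x) + C.
Divide by μ: y = 8/9 + Ce^(-9x).


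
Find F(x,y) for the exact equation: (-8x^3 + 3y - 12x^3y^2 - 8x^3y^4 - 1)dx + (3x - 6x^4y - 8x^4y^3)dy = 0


Check exactness: ∂M/∂y = 3 - 24x^3y - 32x^3y^3 and ∂N/∂x = 3 - 24x^3y - 32x^3y^3; equal, so the equation is exact.
Integrate M with respect to x (treating y as constant): ∫M dx = -2x^4 + 3xy - 3x^4y^2 - 2x^4y^4 - x + h(y).
Differentiate w.r.t. y and set equal to N: all terms match, so h'(y) = 0 and h is a constant absorbed into C.
General solution: -2x^4 + 3xy - 3x^4y^2 - 2x^4y^4 - x = C.


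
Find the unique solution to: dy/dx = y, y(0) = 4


General solution of y' = y is y = Ce^(x).
Apply y(0) = 4: C = 4.
Particular solution: y = 4e^(x).


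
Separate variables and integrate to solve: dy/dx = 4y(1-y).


Separate: dy/[y(1-y)] = 4 dx.
Partial fractions: 1/[y(1-y)] = 1/y + 1/(1-y).
Integrate: ln|y/(1-y)| = 4x + C₀.
Solve for y: y = 1/(1 + Ce^(-4x)).


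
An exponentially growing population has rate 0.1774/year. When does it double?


Exponential growth: P(t) = P₀ e^(0.1774t). Set P(t)/P₀ = 2: e^(0.1774t) = 2.
Solve: t = ln(2)/0.1774 ≈ 3.91 years.


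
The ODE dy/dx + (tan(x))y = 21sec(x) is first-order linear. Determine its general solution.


P(x) = tan(x) ⇒ μ = e^(∫tan(x)dx) = sec(x).
(sec(x) y)' = 21sec²(x) ⇒ sec(x) y = 21tan(x) + C.
Multiply by cos(x): y = 21sin(x) + C·cos(x).


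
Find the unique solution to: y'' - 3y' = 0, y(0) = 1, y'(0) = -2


Characteristic roots of r² - 3r = 0 are 3, 0.
General solution y = c₁ e^(3x) + c₂.
Apply y(0) = 1: c₁ + c₂ = 1. Apply y'(0) = -2: 3 c₁ + 0 c₂ = -2.
Solve: c₁ = -2/3, c₂ = 5/3.
Particular solution: y = -(2/3)e^(3x) + 5/3.


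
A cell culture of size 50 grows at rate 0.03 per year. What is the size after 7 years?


The ODE dP/dt = 0.03P has solution P(t) = P(0)e^(0.03t).
Substitute P(0) = 50 and t = 7: P(7) = 50 e^(0.21) ≈ 62.


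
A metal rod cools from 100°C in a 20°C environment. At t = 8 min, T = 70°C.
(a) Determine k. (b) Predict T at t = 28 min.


Newton's law: T(t) = T_a + (T₀ - T_a)e^(-kt).
(a) Use T(8) = 70: (70 - 20)/(100 - 20) = e^(-k·8), so k = -ln(0.625)/8 ≈ 0.0588.
(b) Apply k to t = 28: T(28) = 20 + (80)e^(-1.645) ≈ 35.4°C.


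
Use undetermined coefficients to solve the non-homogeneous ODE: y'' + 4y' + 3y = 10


Characteristic roots of r² + 4r + 3 = 0 are -1, -3.
y_h = C₁e^(-x) + C₂e^(-3x).
Constant forcing; try y_p = A. Then 3A = 10 ⇒ A = 10/3.
General solution: y = C₁e^(-x) + C₂e^(-3x) + 10/3.


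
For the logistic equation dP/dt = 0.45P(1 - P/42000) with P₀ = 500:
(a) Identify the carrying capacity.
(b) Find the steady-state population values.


Logistic ODE dP/dt = 0.45P(1 - P/42000) has equilibria where dP/dt = 0, i.e. P = 0 or P = 42000.
The coefficient (1 - P/K) = 0 when P = K, identifying K = 42000 as the carrying capacity.
(a) K = 42000; (b) equilibria P = 0 and P = 42000.


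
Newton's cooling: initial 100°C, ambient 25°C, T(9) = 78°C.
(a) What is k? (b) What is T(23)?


Newton's law: T(t) = T_a + (T₀ - T_a)e^(-kt).
(a) Use T(9) = 78: (78 - 25)/(100 - 25) = e^(-k·9), so k = -ln(0.707)/9 ≈ 0.0386.
(b) Apply k to t = 23: T(23) = 25 + (75)e^(-0.887) ≈ 55.9°C.


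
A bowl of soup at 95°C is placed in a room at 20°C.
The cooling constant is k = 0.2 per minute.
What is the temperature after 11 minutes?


Newton's law: dT/dt = -k(T - T_a) has solution T(t) = T_a + (T₀ - T_a)e^(-kt).
Plug in T_a = 20, T₀ = 95, k = 0.2, t = 11: T(11) = 20 + (75)e^(-2.20) ≈ 28.3°C.


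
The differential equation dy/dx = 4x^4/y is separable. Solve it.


Separate variables: y dy = 4x^4 dx.
Integrate both sides: y²/2 = (4/5)x^5 + C₀.
Multiply by 2: y² = (8/5)x^5 + C.


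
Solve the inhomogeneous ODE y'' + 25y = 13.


Homogeneous part: r² + 25 = 0 ⇒ r = ±5i, so y_h = C₁cos(5x) + C₂sin(5x).
Try constant y_p = A; plug in: 25A = 13 ⇒ A = 13/25.
General solution: y = C₁cos(5x) + C₂sin(5x) + 13/25.


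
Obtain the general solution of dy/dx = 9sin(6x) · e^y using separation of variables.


Separate: e^(-y) dy = 9sin(6x) dx.
Integrate: -e^(-y) = -(3/2)cos(6x) + C₀.
Rearrange: e^(-y) = (3/2)cos(6x) + C.


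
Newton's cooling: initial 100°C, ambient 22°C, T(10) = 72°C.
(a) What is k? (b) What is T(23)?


Newton's law: T(t) = T_a + (T₀ - T_a)e^(-kt).
(a) Use T(10) = 72: (72 - 22)/(100 - 22) = e^(-k·10), so k = -ln(0.641)/10 ≈ 0.0445.
(b) Apply k to t = 23: T(23) = 22 + (78)e^(-1.023) ≈ 50.0°C.


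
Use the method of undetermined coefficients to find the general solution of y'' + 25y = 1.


Homogeneous part: r² + 25 = 0 ⇒ r = ±5i, so y_h = C₁cos(5x) + C₂sin(5x).
Try constant y_p = A; plug in: 25A = 1 ⇒ A = 1/25.
General solution: y = C₁cos(5x) + C₂sin(5x) + 1/25.


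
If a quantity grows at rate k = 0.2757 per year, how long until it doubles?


Exponential growth: P(t) = P₀ e^(0.2757t). Set P(t)/P₀ = 2: e^(0.2757t) = 2.
Solve: t = ln(2)/0.2757 ≈ 2.51 years.


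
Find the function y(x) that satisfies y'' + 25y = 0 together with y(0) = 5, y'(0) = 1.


Characteristic roots of r² + 25 = 0 are ±5i, so y = C₁cos(5x) + C₂sin(5x).
Apply y(0) = 5: C₁ = 5. Differentiate and apply y'(0) = 1: 5·C₂ = 1, so C₂ = 1/5.
Particular solution: y = 5cos(5x) + (1/5)sin(5x).


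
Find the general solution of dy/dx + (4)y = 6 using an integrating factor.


P(x) = 4, Q(x) = 6; integrating factor μ = e^(4x).
(μ y)' = 6e^(4x) ⇒ μ y = (3/2)e^(4x) + C.
Divide by μ: y = 3/2 + Ce^(-4x).


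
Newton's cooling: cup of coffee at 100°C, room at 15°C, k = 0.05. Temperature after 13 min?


Newton's law: dT/dt = -k(T - T_a) has solution T(t) = T_a + (T₀ - T_a)e^(-kt).
Plug in T_a = 15, T₀ = 100, k = 0.05, t = 13: T(13) = 15 + (85)e^(-0.65) ≈ 59.4°C.


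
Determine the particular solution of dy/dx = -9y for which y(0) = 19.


General solution of y' = -9y is y = Ce^(-9x).
Apply y(0) = 19: C = 19.
Particular solution: y = 19e^(-9x).


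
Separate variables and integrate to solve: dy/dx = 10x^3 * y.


Separate variables: dy/y = 10x^3 dx.
Integrate: ln|y| = (5/2)x^4 + C₀.
Exponentiate: y = Ce^((5/2)x^4).


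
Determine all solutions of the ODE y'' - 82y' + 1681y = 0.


Characteristic equation: r² - 82r + 1681 = 0, i.e. (r - 41)² = 0.
Repeated root r = 41; include an x factor for the second linearly independent solution.
General solution: y = (C₁ + C₂x)e^(41x).


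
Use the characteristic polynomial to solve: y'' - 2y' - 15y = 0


Characteristic equation: r² - 2r - 15 = 0.
Factor: (r - 5)(r + 3) = 0 ⇒ r = 5, -3 (distinct real).
General solution: y = C₁e^(5x) + C₂e^(-3x).


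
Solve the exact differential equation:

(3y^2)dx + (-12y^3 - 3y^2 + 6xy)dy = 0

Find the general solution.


Check exactness: ∂M/∂y = 6y and ∂N/∂x = 6y; equal, so the equation is exact.
Integrate M with respect to x (treating y as constant): ∫M dx = 3xy^2 + h(y).
Differentiate w.r.t. y and set equal to N: the x-dependent terms already match, leaving h'(y) = -12y^3 - 3y^2. Integrate: h(y) = -3y^4 - y^3.
So F(x,y) = -3y^4 - y^3 + 3xy^2.
General solution: -3y^4 - y^3 + 3xy^2 = C.


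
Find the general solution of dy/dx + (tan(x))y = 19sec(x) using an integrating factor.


P(x) = tan(x) ⇒ μ = e^(∫tan(x)dx) = sec(x).
(sec(x) y)' = 19sec²(x) ⇒ sec(x) y = 19tan(x) + C.
Multiply by cos(x): y = 19sin(x) + C·cos(x).


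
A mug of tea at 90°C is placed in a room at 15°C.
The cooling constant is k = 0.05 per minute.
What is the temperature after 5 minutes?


Newton's law: dT/dt = -k(T - T_a) has solution T(t) = T_a + (T₀ - T_a)e^(-kt).
Plug in T_a = 15, T₀ = 90, k = 0.05, t = 5: T(5) = 15 + (75)e^(-0.25) ≈ 73.4°C.


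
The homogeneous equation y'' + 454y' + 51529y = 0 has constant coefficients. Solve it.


Characteristic equation: r² + 454r + 51529 = 0, i.e. (r + 227)² = 0.
Repeated root r = -227; include an x factor for the second linearly independent solution.
General solution: y = (C₁ + C₂x)e^(-227x).


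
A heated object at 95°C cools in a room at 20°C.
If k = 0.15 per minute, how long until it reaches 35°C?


From T(t) = T_a + (T₀ - T_a)e^(-kt), set T(t) = 35:
(35 - 20) / (95 - 20) = e^(-0.15t), so t = -ln(0.200)/0.15 ≈ 10.7 minutes.


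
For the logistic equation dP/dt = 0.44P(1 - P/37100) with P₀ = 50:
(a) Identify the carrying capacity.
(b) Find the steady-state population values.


Logistic ODE dP/dt = 0.44P(1 - P/37100) has equilibria where dP/dt = 0, i.e. P = 0 or P = 37100.
The coefficient (1 - P/K) = 0 when P = K, identifying K = 37100 as the carrying capacity.
(a) K = 37100; (b) equilibria P = 0 and P = 37100.


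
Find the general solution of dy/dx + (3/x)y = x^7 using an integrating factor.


P(x) = 3/x ⇒ μ = x^3.
(x^3 y)' = x^10 ⇒ x^3 y = x^11/(11) + C.
Solve for y: y = (1/11)x^8 + C/x^3.


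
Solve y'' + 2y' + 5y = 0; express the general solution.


Characteristic equation: r² + 2r + 5 = 0.
Discriminant is negative; roots r = -1 ± 2i (complex conjugate pair).
General solution uses e^(α x)(C₁ cos(β x) + C₂ sin(β x)): y = e^(-x)(C₁cos(2x) + C₂sin(2x)).


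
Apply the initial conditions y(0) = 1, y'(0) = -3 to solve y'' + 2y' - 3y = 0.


Characteristic roots of r² + 2r - 3 = 0 are -3, 1.
General solution y = c₁ e^(-3x) + c₂ e^(x).
Apply y(0) = 1: c₁ + c₂ = 1. Apply y'(0) = -3: -3 c₁ + 1 c₂ = -3.
Solve: c₁ = 1, c₂ = 0.
Particular solution: y = e^(-3x) + 0e^(x).


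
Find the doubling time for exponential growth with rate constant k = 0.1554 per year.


Exponential growth: P(t) = P₀ e^(0.1554t). Set P(t)/P₀ = 2: e^(0.1554t) = 2.
Solve: t = ln(2)/0.1554 ≈ 4.46 years.


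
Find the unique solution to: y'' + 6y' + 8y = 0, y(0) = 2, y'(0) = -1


Characteristic roots of r² + 6r + 8 = 0 are -4, -2.
General solution y = c₁ e^(-4x) + c₂ e^(-2x).
Apply y(0) = 2: c₁ + c₂ = 2. Apply y'(0) = -1: -4 c₁ - 2 c₂ = -1.
Solve: c₁ = -3/2, c₂ = 7/2.
Particular solution: y = -(3/2)e^(-4x) + (7/2)e^(-2x).


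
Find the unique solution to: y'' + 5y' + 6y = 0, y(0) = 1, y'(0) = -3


Characteristic roots of r² + 5r + 6 = 0 are -3, -2.
General solution y = c₁ e^(-3x) + c₂ e^(-2x).
Apply y(0) = 1: c₁ + c₂ = 1. Apply y'(0) = -3: -3 c₁ - 2 c₂ = -3.
Solve: c₁ = 1, c₂ = 0.
Particular solution: y = e^(-3x) + 0e^(-2x).


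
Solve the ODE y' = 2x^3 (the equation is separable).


Integrate both sides with respect to x: y = ∫ 2x^3 dx = (1/2)x^4 + C.


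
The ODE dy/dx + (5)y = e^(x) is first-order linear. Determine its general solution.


P(x) = 5 ⇒ μ = e^(5x).
(μ y)' = e^(6x) ⇒ μ y = e^(6x)/6 + C.
Divide by μ: y = (1/6)e^(x) + Ce^(-5x).


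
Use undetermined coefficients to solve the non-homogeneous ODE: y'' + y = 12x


Homogeneous: r² + 1 = 0 ⇒ r = ±1i, y_h = C₁cos(x) + C₂sin(x).
Polynomial forcing; try y_p = Ax + B. Then y_p'' + 1 y_p = 1(Ax + B) = 12x, so B = 0 and A = 12.
General solution: y = C₁cos(x) + C₂sin(x) + 12x.


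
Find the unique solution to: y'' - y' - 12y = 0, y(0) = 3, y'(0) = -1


Characteristic roots of r² - r - 12 = 0 are 4, -3.
General solution y = c₁ e^(4x) + c₂ e^(-3x).
Apply y(0) = 3: c₁ + c₂ = 3. Apply y'(0) = -1: 4 c₁ - 3 c₂ = -1.
Solve: c₁ = 8/7, c₂ = 13/7.
Particular solution: y = (8/7)e^(4x) + (13/7)e^(-3x).


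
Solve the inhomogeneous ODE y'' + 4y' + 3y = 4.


Characteristic roots of r² + 4r + 3 = 0 are -3, -1.
y_h = C₁e^(-3x) + C₂e^(-x).
Forcing exponent 0 is not a characteristic root; try y_p = A.
Substitute: A·(0 + (4)·0 + (3)) = A·3 = 4, so A = 4/3.
General solution: y = C₁e^(-3x) + C₂e^(-x) + 4/3.


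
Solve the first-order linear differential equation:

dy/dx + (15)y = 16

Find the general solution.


P(x) = 15, Q(x) = 16; integrating factor μ = e^(15x).
(μ y)' = 16e^(15x) ⇒ μ y = (16/15)e^(15x) + C.
Divide by μ: y = 16/15 + Ce^(-15x).


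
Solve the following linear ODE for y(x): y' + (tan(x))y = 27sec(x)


P(x) = tan(x) ⇒ μ = e^(∫tan(x)dx) = sec(x).
(sec(x) y)' = 27sec²(x) ⇒ sec(x) y = 27tan(x) + C.
Multiply by cos(x): y = 27sin(x) + C·cos(x).


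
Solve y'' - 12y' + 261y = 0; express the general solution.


Characteristic equation: r² - 12r + 261 = 0.
Discriminant is negative; roots r = 6 ± 15i (complex conjugate pair).
General solution uses e^(α x)(C₁ cos(β x) + C₂ sin(β x)): y = e^(6x)(C₁cos(15x) + C₂sin(15x)).


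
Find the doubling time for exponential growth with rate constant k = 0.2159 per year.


Exponential growth: P(t) = P₀ e^(0.2159t). Set P(t)/P₀ = 2: e^(0.2159t) = 2.
Solve: t = ln(2)/0.2159 ≈ 3.21 years.
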